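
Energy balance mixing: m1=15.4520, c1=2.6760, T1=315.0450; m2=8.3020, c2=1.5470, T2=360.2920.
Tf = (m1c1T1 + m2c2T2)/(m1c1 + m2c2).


num = 17654.2697
den = 54.1927
Tf = 325.7681 K

325.7681 K


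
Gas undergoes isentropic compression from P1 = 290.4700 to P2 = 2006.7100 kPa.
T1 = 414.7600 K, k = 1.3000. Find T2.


(k-1)/k = 0.2308
(P2/P1)^exp = 1.5621
T2 = 414.7600 * 1.5621 = 647.8892 K

647.8892 K


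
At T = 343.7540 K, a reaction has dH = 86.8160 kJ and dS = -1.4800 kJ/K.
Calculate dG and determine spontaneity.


T*dS = 343.7540 * -1.4800 = -508.7559 kJ
dG = 86.8160 + 508.7559 = 595.5719 kJ (non-spontaneous)

dG = 595.5719 kJ, non-spontaneous


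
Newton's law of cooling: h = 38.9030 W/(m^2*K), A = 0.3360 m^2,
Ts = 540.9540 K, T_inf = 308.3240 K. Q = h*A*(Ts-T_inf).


dT = 232.6300 K
Q = 38.9030 * 0.3360 * 232.6300 = 3040.8016 W

3040.8016 W


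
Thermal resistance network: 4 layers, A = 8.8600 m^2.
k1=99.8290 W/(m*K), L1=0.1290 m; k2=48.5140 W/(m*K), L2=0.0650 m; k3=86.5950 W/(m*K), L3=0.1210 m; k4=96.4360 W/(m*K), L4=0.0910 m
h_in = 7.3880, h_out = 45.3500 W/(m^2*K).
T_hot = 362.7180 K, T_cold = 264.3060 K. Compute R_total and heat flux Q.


R_conv_in = 1/(7.3880*8.8600) = 0.0153
R_1 = 0.1290/(99.8290*8.8600) = 0.0001
R_2 = 0.0650/(48.5140*8.8600) = 0.0002
R_3 = 0.1210/(86.5950*8.8600) = 0.0002
R_4 = 0.0910/(96.4360*8.8600) = 0.0001
R_conv_out = 1/(45.3500*8.8600) = 0.0025
R_total = 0.0183 K/W
Q = 98.4120 / 0.0183 = 5369.7461 W

R_total = 0.0183 K/W, Q = 5369.7461 W


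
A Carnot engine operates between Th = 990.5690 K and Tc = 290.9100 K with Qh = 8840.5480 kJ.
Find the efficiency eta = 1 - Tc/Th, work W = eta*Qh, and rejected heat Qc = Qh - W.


eta = 1 - 290.9100/990.5690 = 0.7063
W = 0.7063 * 8840.5480 = 6244.2586 kJ
Qc = 8840.5480 - 6244.2586 = 2596.2894 kJ

eta = 70.6320%, W = 6244.2586 kJ, Qc = 2596.2894 kJ


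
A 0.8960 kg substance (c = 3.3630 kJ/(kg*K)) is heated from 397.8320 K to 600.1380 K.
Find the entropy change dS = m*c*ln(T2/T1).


T2/T1 = 1.5085
ln(T2/T1) = 0.4111
dS = 0.8960 * 3.3630 * 0.4111 = 1.2388 kJ/K

1.2388 kJ/K


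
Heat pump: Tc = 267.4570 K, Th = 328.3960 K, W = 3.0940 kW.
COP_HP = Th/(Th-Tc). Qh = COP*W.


COP = 328.3960 / 60.9390 = 5.3889
Qh = 5.3889 * 3.0940 = 16.6733 kW

COP = 5.3889, Qh = 16.6733 kW


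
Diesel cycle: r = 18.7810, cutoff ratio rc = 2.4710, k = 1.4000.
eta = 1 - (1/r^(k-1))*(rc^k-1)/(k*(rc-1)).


r^(k-1) = 3.2321
rc^k = 3.5483
eta = 0.6172 = 61.7154%

61.7154%


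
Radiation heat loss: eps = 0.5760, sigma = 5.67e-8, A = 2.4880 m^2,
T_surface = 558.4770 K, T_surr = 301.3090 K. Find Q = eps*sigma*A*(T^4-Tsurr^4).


T^4 = 9.7279e+10
Tsurr^4 = 8.2423e+09
Q = 0.5760 * 5.67e-8 * 2.4880 * 8.9037e+10 = 7234.8118 W

7234.8118 W


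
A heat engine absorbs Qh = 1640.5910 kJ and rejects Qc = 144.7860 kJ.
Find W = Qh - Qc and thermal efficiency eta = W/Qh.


W = 1640.5910 - 144.7860 = 1495.8050 kJ
eta = 1495.8050 / 1640.5910 = 0.9117 = 91.1748%

W = 1495.8050 kJ, eta = 91.1748%


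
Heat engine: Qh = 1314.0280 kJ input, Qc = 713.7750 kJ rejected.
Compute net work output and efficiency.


W = 1314.0280 - 713.7750 = 600.2530 kJ
eta = 600.2530 / 1314.0280 = 0.4568 = 45.6804%

W = 600.2530 kJ, eta = 45.6804%


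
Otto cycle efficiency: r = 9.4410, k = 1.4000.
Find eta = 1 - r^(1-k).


r^(k-1) = 2.4547
eta = 1 - 1/2.4547 = 0.5926 = 59.2626%

59.2626%


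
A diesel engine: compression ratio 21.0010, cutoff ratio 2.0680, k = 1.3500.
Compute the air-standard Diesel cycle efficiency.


r^(k-1) = 2.9026
rc^k = 2.6668
eta = 0.6017 = 60.1710%

60.1710%


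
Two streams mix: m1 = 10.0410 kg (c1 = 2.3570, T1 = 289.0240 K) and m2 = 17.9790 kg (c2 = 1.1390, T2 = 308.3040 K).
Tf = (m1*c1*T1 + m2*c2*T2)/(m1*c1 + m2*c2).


num = 13153.7004
den = 44.1447
Tf = 297.9677 K

297.9677 K


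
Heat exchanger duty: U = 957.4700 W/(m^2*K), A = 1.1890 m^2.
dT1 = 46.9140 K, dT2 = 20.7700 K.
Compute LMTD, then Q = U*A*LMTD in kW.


LMTD = 32.0861 K
Q = 957.4700 * 1.1890 * 32.0861 = 36527.8894 W = 36.5279 kW

36.5279 kW


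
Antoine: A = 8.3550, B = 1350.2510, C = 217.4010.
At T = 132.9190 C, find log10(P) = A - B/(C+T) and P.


C+T = 350.3200
B/(C+T) = 3.8543
log10(P) = 8.3550 - 3.8543 = 4.5007
P = 10^4.5007 = 31671.1596 mmHg

31671.1596 mmHg


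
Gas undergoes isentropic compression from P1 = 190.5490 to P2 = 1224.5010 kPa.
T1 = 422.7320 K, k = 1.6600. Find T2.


(k-1)/k = 0.3976
(P2/P1)^exp = 2.0952
T2 = 422.7320 * 2.0952 = 885.7257 K

885.7257 K


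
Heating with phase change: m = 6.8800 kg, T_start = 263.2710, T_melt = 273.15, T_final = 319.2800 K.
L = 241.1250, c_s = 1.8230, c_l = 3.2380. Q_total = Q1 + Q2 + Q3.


Q1 (sensible, solid) = 6.8800 * 1.8230 * 9.8790 = 123.9048 kJ
Q2 (latent) = 6.8800 * 241.1250 = 1658.9400 kJ
Q3 (sensible, liquid) = 6.8800 * 3.2380 * 46.1300 = 1027.6583 kJ
Q_total = 2810.5031 kJ

2810.5031 kJ


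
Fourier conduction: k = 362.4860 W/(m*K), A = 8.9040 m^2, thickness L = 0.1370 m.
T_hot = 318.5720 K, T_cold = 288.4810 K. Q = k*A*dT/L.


dT = 30.0910 K
Q = 362.4860 * 8.9040 * 30.0910 / 0.1370 = 708912.1874 W

708912.1874 W


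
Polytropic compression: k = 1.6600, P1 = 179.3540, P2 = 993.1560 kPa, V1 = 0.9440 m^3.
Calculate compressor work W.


(k-1)/k = 0.3976
(P2/P1)^exp = 1.9748
W = 2.5152 * 179.3540 * 0.9440 * (1.9748 - 1) = 415.1257 kJ

415.1257 kJ


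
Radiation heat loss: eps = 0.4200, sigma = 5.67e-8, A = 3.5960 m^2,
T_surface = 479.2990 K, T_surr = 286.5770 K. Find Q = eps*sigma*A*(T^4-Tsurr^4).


T^4 = 5.2775e+10
Tsurr^4 = 6.7447e+09
Q = 0.4200 * 5.67e-8 * 3.5960 * 4.6030e+10 = 3941.7854 W

3941.7854 W


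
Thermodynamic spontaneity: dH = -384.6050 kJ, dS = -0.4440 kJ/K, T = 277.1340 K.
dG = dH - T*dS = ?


T*dS = 277.1340 * -0.4440 = -123.0475 kJ
dG = -384.6050 + 123.0475 = -261.5575 kJ (spontaneous)

dG = -261.5575 kJ, spontaneous


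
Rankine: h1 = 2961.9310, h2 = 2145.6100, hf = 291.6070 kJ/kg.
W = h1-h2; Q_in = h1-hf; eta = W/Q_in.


W = 816.3210 kJ/kg
Q_in = 2670.3240 kJ/kg
eta = 0.3057 = 30.5701%

eta = 30.5701%


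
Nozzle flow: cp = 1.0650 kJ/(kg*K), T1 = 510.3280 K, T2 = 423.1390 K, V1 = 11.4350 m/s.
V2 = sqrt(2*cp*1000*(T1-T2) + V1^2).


dT = 87.1890 K
2*cp*1000*dT = 185712.5700
V1^2 = 130.7592
V2 = sqrt(185843.3292) = 431.0955 m/s

431.0955 m/s


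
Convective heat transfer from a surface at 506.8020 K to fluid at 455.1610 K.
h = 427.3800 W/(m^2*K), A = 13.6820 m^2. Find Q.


dT = 51.6410 K
Q = 427.3800 * 13.6820 * 51.6410 = 301966.2630 W

301966.2630 W


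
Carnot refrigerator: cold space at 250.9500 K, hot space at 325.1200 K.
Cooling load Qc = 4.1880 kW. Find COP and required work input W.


COP = 250.9500 / 74.1700 = 3.3834
W = 4.1880 / 3.3834 = 1.2378 kW

COP = 3.3834, W = 1.2378 kW


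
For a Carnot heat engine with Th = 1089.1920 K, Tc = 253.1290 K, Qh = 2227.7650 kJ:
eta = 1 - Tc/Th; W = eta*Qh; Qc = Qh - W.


eta = 1 - 253.1290/1089.1920 = 0.7676
W = 0.7676 * 2227.7650 = 1710.0308 kJ
Qc = 2227.7650 - 1710.0308 = 517.7342 kJ

eta = 76.7599%, W = 1710.0308 kJ, Qc = 517.7342 kJ


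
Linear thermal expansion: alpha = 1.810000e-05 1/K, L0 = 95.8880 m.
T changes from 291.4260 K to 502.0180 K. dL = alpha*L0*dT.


dT = 210.5920 K
dL = 1.810000e-05 * 95.8880 * 210.5920 = 0.365498 m
L_final = 96.253498 m

dL = 0.365498 m


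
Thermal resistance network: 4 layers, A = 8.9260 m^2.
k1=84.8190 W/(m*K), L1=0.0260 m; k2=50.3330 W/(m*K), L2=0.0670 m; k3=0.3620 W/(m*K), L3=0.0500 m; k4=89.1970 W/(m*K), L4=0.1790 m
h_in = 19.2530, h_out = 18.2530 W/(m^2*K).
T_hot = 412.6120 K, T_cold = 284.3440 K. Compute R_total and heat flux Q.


R_conv_in = 1/(19.2530*8.9260) = 0.0058
R_1 = 0.0260/(84.8190*8.9260) = 3.4342e-05
R_2 = 0.0670/(50.3330*8.9260) = 0.0001
R_3 = 0.0500/(0.3620*8.9260) = 0.0155
R_4 = 0.1790/(89.1970*8.9260) = 0.0002
R_conv_out = 1/(18.2530*8.9260) = 0.0061
R_total = 0.0278 K/W
Q = 128.2680 / 0.0278 = 4607.4825 W

R_total = 0.0278 K/W, Q = 4607.4825 W


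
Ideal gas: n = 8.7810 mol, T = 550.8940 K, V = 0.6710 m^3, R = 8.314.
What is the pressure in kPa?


P = nRT/V = 8.7810 * 8.314 * 550.8940 / 0.6710
= 40218.1454 / 0.6710 = 59937.6235 Pa = 59.9376 kPa

59.9376 kPa


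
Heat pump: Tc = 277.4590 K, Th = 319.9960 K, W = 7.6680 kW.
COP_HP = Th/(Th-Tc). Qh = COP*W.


COP = 319.9960 / 42.5370 = 7.5228
Qh = 7.5228 * 7.6680 = 57.6846 kW

COP = 7.5228, Qh = 57.6846 kW


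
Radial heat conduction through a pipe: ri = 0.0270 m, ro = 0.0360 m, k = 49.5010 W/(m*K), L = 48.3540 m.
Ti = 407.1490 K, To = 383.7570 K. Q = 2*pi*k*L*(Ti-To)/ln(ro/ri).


dT = 23.3920 K
ln(ro/ri) = 0.2877
Q = 2*pi*49.5010*48.3540*23.3920 / 0.2877 = 1222871.4437 W

1222871.4437 W


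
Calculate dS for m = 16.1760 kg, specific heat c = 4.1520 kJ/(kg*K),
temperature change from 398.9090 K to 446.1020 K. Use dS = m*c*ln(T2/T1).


T2/T1 = 1.1183
ln(T2/T1) = 0.1118
dS = 16.1760 * 4.1520 * 0.1118 = 7.5098 kJ/K

7.5098 kJ/K


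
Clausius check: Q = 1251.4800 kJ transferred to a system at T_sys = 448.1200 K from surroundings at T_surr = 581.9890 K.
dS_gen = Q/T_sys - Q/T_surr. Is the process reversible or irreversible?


dS_sys = 1251.4800/448.1200 = 2.7927 kJ/K
dS_surr = -1251.4800/581.9890 = -2.1503 kJ/K
dS_gen = 2.7927 - 2.1503 = 0.6424 kJ/K (irreversible)

dS_gen = 0.6424 kJ/K, irreversible


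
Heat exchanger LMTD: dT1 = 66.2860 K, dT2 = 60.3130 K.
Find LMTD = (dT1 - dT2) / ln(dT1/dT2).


dT1/dT2 = 1.0990
ln(dT1/dT2) = 0.0944
LMTD = 5.9730 / 0.0944 = 63.2525 K

63.2525 K


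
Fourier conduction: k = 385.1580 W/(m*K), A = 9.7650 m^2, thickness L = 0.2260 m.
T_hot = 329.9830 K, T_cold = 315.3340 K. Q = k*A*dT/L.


dT = 14.6490 K
Q = 385.1580 * 9.7650 * 14.6490 / 0.2260 = 243787.0939 W

243787.0939 W


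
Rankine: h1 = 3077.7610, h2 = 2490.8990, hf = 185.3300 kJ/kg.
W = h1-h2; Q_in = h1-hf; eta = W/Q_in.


W = 586.8620 kJ/kg
Q_in = 2892.4310 kJ/kg
eta = 0.2029 = 20.2896%

eta = 20.2896%


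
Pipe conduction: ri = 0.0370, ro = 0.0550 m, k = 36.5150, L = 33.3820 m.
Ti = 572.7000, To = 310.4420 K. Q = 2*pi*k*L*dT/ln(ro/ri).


dT = 262.2580 K
ln(ro/ri) = 0.3964
Q = 2*pi*36.5150*33.3820*262.2580 / 0.3964 = 5066894.8643 W

5066894.8643 W


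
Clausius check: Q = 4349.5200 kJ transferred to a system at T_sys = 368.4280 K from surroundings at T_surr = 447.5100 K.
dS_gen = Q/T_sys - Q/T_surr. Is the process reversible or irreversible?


dS_sys = 4349.5200/368.4280 = 11.8056 kJ/K
dS_surr = -4349.5200/447.5100 = -9.7194 kJ/K
dS_gen = 11.8056 - 9.7194 = 2.0862 kJ/K (irreversible)

dS_gen = 2.0862 kJ/K, irreversible


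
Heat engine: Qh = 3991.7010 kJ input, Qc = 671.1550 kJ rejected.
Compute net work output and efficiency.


W = 3991.7010 - 671.1550 = 3320.5460 kJ
eta = 3320.5460 / 3991.7010 = 0.8319 = 83.1862%

W = 3320.5460 kJ, eta = 83.1862%


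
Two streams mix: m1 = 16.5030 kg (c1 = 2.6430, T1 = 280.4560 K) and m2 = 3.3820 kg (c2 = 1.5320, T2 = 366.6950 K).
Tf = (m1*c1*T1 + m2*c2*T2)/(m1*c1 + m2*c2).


num = 14132.6986
den = 48.7987
Tf = 289.6125 K

289.6125 K


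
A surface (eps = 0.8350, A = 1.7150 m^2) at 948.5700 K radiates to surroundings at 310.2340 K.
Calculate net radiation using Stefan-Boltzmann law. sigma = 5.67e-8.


T^4 = 8.0961e+11
Tsurr^4 = 9.2631e+09
Q = 0.8350 * 5.67e-8 * 1.7150 * 8.0035e+11 = 64985.0726 W

64985.0726 W


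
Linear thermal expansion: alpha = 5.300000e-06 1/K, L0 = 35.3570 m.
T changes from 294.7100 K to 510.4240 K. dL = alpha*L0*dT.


dT = 215.7140 K
dL = 5.300000e-06 * 35.3570 * 215.7140 = 0.040423 m
L_final = 35.397423 m

dL = 0.040423 m


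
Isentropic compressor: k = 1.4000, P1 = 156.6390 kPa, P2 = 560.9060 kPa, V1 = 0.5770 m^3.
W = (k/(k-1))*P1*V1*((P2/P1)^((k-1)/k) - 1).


(k-1)/k = 0.2857
(P2/P1)^exp = 1.4397
W = 3.5000 * 156.6390 * 0.5770 * (1.4397 - 1) = 139.1028 kJ

139.1028 kJ


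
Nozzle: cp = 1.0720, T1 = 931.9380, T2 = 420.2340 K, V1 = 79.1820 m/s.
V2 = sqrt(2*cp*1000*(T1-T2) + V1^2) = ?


dT = 511.7040 K
2*cp*1000*dT = 1097093.3760
V1^2 = 6269.7891
V2 = sqrt(1103363.1651) = 1050.4110 m/s

1050.4110 m/s


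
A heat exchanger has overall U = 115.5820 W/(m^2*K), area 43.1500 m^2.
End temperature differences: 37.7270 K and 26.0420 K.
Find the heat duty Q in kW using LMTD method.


LMTD = 31.5244 K
Q = 115.5820 * 43.1500 * 31.5244 = 157223.5776 W = 157.2236 kW

157.2236 kW


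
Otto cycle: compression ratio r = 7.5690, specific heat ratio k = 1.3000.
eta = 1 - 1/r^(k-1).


r^(k-1) = 1.8353
eta = 1 - 1/1.8353 = 0.4551 = 45.5136%

45.5136%


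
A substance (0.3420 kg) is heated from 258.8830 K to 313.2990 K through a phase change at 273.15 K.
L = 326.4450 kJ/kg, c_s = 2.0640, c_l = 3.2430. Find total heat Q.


Q1 (sensible, solid) = 0.3420 * 2.0640 * 14.2670 = 10.0709 kJ
Q2 (latent) = 0.3420 * 326.4450 = 111.6442 kJ
Q3 (sensible, liquid) = 0.3420 * 3.2430 * 40.1490 = 44.5295 kJ
Q_total = 166.2446 kJ

166.2446 kJ


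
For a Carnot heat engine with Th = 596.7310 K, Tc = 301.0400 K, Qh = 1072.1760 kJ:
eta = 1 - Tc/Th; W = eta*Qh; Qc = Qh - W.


eta = 1 - 301.0400/596.7310 = 0.4955
W = 0.4955 * 1072.1760 = 531.2826 kJ
Qc = 1072.1760 - 531.2826 = 540.8934 kJ

eta = 49.5518%, W = 531.2826 kJ, Qc = 540.8934 kJ


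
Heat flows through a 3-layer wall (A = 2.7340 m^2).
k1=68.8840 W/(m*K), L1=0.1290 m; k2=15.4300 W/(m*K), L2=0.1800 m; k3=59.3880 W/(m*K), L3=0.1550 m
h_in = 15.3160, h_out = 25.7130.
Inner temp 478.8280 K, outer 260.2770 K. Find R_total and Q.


R_conv_in = 1/(15.3160*2.7340) = 0.0239
R_1 = 0.1290/(68.8840*2.7340) = 0.0007
R_2 = 0.1800/(15.4300*2.7340) = 0.0043
R_3 = 0.1550/(59.3880*2.7340) = 0.0010
R_conv_out = 1/(25.7130*2.7340) = 0.0142
R_total = 0.0440 K/W
Q = 218.5510 / 0.0440 = 4965.6529 W

R_total = 0.0440 K/W, Q = 4965.6529 W


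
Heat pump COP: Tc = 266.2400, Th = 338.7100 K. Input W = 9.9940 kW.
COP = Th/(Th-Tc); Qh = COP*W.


COP = 338.7100 / 72.4700 = 4.6738
Qh = 4.6738 * 9.9940 = 46.7099 kW

COP = 4.6738, Qh = 46.7099 kW


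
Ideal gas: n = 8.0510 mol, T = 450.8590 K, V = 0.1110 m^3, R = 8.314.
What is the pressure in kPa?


P = nRT/V = 8.0510 * 8.314 * 450.8590 / 0.1110
= 30178.7043 / 0.1110 = 271880.2192 Pa = 271.8802 kPa

271.8802 kPa


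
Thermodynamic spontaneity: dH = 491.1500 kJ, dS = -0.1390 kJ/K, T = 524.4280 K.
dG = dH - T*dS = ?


T*dS = 524.4280 * -0.1390 = -72.8955 kJ
dG = 491.1500 + 72.8955 = 564.0455 kJ (non-spontaneous)

dG = 564.0455 kJ, non-spontaneous


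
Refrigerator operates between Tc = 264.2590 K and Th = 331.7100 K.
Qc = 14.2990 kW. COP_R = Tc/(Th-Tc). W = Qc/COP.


COP = 264.2590 / 67.4510 = 3.9178
W = 14.2990 / 3.9178 = 3.6498 kW

COP = 3.9178, W = 3.6498 kW


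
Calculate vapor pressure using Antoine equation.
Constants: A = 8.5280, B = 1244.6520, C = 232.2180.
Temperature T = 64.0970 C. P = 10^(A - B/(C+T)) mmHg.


C+T = 296.3150
B/(C+T) = 4.2004
log10(P) = 8.5280 - 4.2004 = 4.3276
P = 10^4.3276 = 21260.0682 mmHg

21260.0682 mmHg


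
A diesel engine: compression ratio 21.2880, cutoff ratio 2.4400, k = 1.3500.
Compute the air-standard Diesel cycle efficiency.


r^(k-1) = 2.9164
rc^k = 3.3341
eta = 0.5883 = 58.8308%

58.8308%


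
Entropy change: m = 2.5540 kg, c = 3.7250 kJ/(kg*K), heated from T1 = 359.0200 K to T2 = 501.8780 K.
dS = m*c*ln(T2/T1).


T2/T1 = 1.3979
ln(T2/T1) = 0.3350
dS = 2.5540 * 3.7250 * 0.3350 = 3.1869 kJ/K

3.1869 kJ/K


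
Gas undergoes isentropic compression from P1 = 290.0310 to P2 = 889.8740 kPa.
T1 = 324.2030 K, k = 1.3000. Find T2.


(k-1)/k = 0.2308
(P2/P1)^exp = 1.2953
T2 = 324.2030 * 1.2953 = 419.9281 K

419.9281 K


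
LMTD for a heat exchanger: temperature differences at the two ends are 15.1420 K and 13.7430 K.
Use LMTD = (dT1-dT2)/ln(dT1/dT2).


dT1/dT2 = 1.1018
ln(dT1/dT2) = 0.0969
LMTD = 1.3990 / 0.0969 = 14.4312 K

14.4312 K


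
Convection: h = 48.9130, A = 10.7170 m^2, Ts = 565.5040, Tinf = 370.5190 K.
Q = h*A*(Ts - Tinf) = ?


dT = 194.9850 K
Q = 48.9130 * 10.7170 * 194.9850 = 102211.2581 W

102211.2581 W


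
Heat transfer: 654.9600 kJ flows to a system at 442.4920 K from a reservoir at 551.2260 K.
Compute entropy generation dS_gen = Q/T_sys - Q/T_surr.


dS_sys = 654.9600/442.4920 = 1.4802 kJ/K
dS_surr = -654.9600/551.2260 = -1.1882 kJ/K
dS_gen = 1.4802 - 1.1882 = 0.2920 kJ/K (irreversible)

dS_gen = 0.2920 kJ/K, irreversible


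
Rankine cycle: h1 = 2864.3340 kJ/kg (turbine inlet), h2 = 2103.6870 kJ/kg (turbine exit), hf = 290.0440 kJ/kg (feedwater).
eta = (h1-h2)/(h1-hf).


W = 760.6470 kJ/kg
Q_in = 2574.2900 kJ/kg
eta = 0.2955 = 29.5478%

eta = 29.5478%


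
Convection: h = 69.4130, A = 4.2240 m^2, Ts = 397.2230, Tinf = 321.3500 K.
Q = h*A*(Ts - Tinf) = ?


dT = 75.8730 K
Q = 69.4130 * 4.2240 * 75.8730 = 22246.0024 W

22246.0024 W


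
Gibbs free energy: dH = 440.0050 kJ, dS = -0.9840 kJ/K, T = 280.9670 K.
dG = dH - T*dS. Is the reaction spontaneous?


T*dS = 280.9670 * -0.9840 = -276.4715 kJ
dG = 440.0050 + 276.4715 = 716.4765 kJ (non-spontaneous)

dG = 716.4765 kJ, non-spontaneous


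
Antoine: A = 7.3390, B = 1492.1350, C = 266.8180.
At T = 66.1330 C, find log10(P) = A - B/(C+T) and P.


C+T = 332.9510
B/(C+T) = 4.4815
log10(P) = 7.3390 - 4.4815 = 2.8575
P = 10^2.8575 = 720.2026 mmHg

720.2026 mmHg


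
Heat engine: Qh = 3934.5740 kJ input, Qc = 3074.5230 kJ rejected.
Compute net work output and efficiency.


W = 3934.5740 - 3074.5230 = 860.0510 kJ
eta = 860.0510 / 3934.5740 = 0.2186 = 21.8588%

W = 860.0510 kJ, eta = 21.8588%


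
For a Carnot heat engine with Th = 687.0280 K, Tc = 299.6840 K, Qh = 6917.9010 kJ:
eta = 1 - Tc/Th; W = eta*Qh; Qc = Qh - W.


eta = 1 - 299.6840/687.0280 = 0.5638
W = 0.5638 * 6917.9010 = 3900.2886 kJ
Qc = 6917.9010 - 3900.2886 = 3017.6124 kJ

eta = 56.3797%, W = 3900.2886 kJ, Qc = 3017.6124 kJ


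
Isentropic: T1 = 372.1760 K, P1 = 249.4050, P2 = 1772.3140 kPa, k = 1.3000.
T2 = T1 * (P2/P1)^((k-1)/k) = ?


(k-1)/k = 0.2308
(P2/P1)^exp = 1.5723
T2 = 372.1760 * 1.5723 = 585.1667 K

585.1667 K


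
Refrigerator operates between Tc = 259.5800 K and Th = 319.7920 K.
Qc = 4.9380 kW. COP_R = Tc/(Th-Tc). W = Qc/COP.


COP = 259.5800 / 60.2120 = 4.3111
W = 4.9380 / 4.3111 = 1.1454 kW

COP = 4.3111, W = 1.1454 kW


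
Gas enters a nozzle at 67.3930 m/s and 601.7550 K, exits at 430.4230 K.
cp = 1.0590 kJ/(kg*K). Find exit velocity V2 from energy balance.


dT = 171.3320 K
2*cp*1000*dT = 362881.1760
V1^2 = 4541.8164
V2 = sqrt(367422.9924) = 606.1543 m/s

606.1543 m/s


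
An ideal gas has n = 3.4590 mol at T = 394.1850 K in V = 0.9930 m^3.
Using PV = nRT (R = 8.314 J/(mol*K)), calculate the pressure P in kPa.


P = nRT/V = 3.4590 * 8.314 * 394.1850 / 0.9930
= 11336.0219 / 0.9930 = 11415.9334 Pa = 11.4159 kPa

11.4159 kPa


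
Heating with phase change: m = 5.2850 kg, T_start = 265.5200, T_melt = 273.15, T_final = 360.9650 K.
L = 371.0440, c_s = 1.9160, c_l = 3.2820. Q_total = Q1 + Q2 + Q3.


Q1 (sensible, solid) = 5.2850 * 1.9160 * 7.6300 = 77.2618 kJ
Q2 (latent) = 5.2850 * 371.0440 = 1960.9675 kJ
Q3 (sensible, liquid) = 5.2850 * 3.2820 * 87.8150 = 1523.1837 kJ
Q_total = 3561.4130 kJ

3561.4130 kJ


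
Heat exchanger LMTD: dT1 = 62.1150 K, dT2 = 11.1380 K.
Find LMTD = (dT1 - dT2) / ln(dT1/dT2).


dT1/dT2 = 5.5769
ln(dT1/dT2) = 1.7186
LMTD = 50.9770 / 1.7186 = 29.6615 K

29.6615 K


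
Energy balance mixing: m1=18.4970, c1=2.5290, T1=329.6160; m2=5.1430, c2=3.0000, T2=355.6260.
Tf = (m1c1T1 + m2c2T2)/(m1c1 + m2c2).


num = 20906.0317
den = 62.2079
Tf = 336.0671 K

336.0671 K


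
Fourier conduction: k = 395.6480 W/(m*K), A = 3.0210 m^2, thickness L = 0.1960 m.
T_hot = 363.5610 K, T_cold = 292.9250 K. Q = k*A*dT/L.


dT = 70.6360 K
Q = 395.6480 * 3.0210 * 70.6360 / 0.1960 = 430754.4042 W

430754.4042 W


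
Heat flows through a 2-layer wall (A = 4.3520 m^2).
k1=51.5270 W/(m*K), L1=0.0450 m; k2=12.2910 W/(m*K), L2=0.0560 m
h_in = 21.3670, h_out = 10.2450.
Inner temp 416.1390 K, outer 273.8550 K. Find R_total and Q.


R_conv_in = 1/(21.3670*4.3520) = 0.0108
R_1 = 0.0450/(51.5270*4.3520) = 0.0002
R_2 = 0.0560/(12.2910*4.3520) = 0.0010
R_conv_out = 1/(10.2450*4.3520) = 0.0224
R_total = 0.0344 K/W
Q = 142.2840 / 0.0344 = 4132.5621 W

R_total = 0.0344 K/W, Q = 4132.5621 W


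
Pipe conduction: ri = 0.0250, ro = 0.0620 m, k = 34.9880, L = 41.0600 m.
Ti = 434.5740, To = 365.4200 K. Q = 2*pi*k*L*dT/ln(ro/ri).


dT = 69.1540 K
ln(ro/ri) = 0.9083
Q = 2*pi*34.9880*41.0600*69.1540 / 0.9083 = 687267.3892 W

687267.3892 W


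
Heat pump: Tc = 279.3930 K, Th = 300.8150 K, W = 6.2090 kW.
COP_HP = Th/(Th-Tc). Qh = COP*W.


COP = 300.8150 / 21.4220 = 14.0423
Qh = 14.0423 * 6.2090 = 87.1889 kW

COP = 14.0423, Qh = 87.1889 kW


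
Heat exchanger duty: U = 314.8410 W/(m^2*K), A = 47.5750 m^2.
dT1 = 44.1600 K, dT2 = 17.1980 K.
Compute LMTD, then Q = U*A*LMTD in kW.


LMTD = 28.5909 K
Q = 314.8410 * 47.5750 * 28.5909 = 428250.9921 W = 428.2510 kW

428.2510 kW


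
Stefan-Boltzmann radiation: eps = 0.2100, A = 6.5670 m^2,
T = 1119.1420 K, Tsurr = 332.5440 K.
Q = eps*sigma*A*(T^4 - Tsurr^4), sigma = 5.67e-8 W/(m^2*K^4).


T^4 = 1.5687e+12
Tsurr^4 = 1.2229e+10
Q = 0.2100 * 5.67e-8 * 6.5670 * 1.5565e+12 = 121705.7925 W

121705.7925 W


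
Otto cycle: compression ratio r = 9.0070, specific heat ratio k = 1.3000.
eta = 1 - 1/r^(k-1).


r^(k-1) = 1.9336
eta = 1 - 1/1.9336 = 0.4828 = 48.2839%

48.2839%


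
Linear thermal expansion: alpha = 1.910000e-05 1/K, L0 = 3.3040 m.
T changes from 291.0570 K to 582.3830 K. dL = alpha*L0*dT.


dT = 291.3260 K
dL = 1.910000e-05 * 3.3040 * 291.3260 = 0.018385 m
L_final = 3.322385 m

dL = 0.018385 m


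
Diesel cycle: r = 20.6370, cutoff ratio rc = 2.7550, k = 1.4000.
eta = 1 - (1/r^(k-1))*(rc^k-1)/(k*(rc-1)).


r^(k-1) = 3.3563
rc^k = 4.1321
eta = 0.6202 = 62.0186%

62.0186%


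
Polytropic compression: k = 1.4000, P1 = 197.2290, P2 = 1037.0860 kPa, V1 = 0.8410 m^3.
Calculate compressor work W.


(k-1)/k = 0.2857
(P2/P1)^exp = 1.6068
W = 3.5000 * 197.2290 * 0.8410 * (1.6068 - 1) = 352.2601 kJ

352.2601 kJ


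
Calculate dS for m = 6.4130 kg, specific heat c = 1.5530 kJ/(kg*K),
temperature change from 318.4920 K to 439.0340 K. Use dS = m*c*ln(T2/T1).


T2/T1 = 1.3785
ln(T2/T1) = 0.3210
dS = 6.4130 * 1.5530 * 0.3210 = 3.1968 kJ/K

3.1968 kJ/K


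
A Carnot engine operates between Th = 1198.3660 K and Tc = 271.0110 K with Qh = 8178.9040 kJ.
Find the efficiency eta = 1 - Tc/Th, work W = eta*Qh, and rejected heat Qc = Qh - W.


eta = 1 - 271.0110/1198.3660 = 0.7738
W = 0.7738 * 8178.9040 = 6329.2412 kJ
Qc = 8178.9040 - 6329.2412 = 1849.6628 kJ

eta = 77.3850%, W = 6329.2412 kJ, Qc = 1849.6628 kJ


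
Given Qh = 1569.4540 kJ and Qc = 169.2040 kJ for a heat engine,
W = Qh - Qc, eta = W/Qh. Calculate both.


W = 1569.4540 - 169.2040 = 1400.2500 kJ
eta = 1400.2500 / 1569.4540 = 0.8922 = 89.2189%

W = 1400.2500 kJ, eta = 89.2189%


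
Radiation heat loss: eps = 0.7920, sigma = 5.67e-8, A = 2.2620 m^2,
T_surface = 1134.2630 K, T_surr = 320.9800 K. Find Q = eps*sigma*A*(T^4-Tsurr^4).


T^4 = 1.6552e+12
Tsurr^4 = 1.0615e+10
Q = 0.7920 * 5.67e-8 * 2.2620 * 1.6446e+12 = 167055.9053 W

167055.9053 W


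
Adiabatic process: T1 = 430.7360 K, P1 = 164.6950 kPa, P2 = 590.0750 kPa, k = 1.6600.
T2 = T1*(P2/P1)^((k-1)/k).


(k-1)/k = 0.3976
(P2/P1)^exp = 1.6609
T2 = 430.7360 * 1.6609 = 715.4288 K

715.4288 K


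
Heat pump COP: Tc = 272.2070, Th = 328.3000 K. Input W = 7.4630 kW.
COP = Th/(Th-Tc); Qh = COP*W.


COP = 328.3000 / 56.0930 = 5.8528
Qh = 5.8528 * 7.4630 = 43.6793 kW

COP = 5.8528, Qh = 43.6793 kW


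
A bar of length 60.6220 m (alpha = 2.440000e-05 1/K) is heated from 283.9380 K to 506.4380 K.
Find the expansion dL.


dT = 222.5000 K
dL = 2.440000e-05 * 60.6220 * 222.5000 = 0.329117 m
L_final = 60.951117 m

dL = 0.329117 m


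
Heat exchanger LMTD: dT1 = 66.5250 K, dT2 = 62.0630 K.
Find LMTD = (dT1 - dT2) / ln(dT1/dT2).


dT1/dT2 = 1.0719
ln(dT1/dT2) = 0.0694
LMTD = 4.4620 / 0.0694 = 64.2682 K

64.2682 K


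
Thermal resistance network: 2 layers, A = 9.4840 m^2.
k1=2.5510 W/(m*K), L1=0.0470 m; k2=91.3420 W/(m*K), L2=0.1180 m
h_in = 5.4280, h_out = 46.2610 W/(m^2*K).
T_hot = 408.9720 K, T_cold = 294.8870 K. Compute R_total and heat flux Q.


R_conv_in = 1/(5.4280*9.4840) = 0.0194
R_1 = 0.0470/(2.5510*9.4840) = 0.0019
R_2 = 0.1180/(91.3420*9.4840) = 0.0001
R_conv_out = 1/(46.2610*9.4840) = 0.0023
R_total = 0.0238 K/W
Q = 114.0850 / 0.0238 = 4796.8197 W

R_total = 0.0238 K/W, Q = 4796.8197 W


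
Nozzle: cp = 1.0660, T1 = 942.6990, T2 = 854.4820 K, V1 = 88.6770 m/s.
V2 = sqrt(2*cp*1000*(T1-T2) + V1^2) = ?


dT = 88.2170 K
2*cp*1000*dT = 188078.6440
V1^2 = 7863.6103
V2 = sqrt(195942.2543) = 442.6537 m/s

442.6537 m/s


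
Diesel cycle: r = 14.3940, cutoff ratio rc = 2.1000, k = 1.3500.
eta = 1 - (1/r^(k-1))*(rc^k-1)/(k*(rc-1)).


r^(k-1) = 2.5431
rc^k = 2.7227
eta = 0.5438 = 54.3844%

54.3844%


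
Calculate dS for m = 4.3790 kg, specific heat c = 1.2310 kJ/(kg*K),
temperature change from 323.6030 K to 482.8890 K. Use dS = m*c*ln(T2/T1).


T2/T1 = 1.4922
ln(T2/T1) = 0.4003
dS = 4.3790 * 1.2310 * 0.4003 = 2.1577 kJ/K

2.1577 kJ/K


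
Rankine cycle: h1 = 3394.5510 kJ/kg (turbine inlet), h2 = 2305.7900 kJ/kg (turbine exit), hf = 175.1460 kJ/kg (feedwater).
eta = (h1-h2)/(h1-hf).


W = 1088.7610 kJ/kg
Q_in = 3219.4050 kJ/kg
eta = 0.3382 = 33.8187%

eta = 33.8187%


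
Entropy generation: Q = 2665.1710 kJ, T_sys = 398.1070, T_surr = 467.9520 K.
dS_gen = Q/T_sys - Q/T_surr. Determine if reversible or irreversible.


dS_sys = 2665.1710/398.1070 = 6.6946 kJ/K
dS_surr = -2665.1710/467.9520 = -5.6954 kJ/K
dS_gen = 6.6946 - 5.6954 = 0.9992 kJ/K (irreversible)

dS_gen = 0.9992 kJ/K, irreversible


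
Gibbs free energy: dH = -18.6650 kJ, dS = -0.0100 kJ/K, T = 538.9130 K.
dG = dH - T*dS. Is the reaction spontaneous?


T*dS = 538.9130 * -0.0100 = -5.3891 kJ
dG = -18.6650 + 5.3891 = -13.2759 kJ (spontaneous)

dG = -13.2759 kJ, spontaneous


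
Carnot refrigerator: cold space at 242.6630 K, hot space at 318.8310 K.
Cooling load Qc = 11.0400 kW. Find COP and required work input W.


COP = 242.6630 / 76.1680 = 3.1859
W = 11.0400 / 3.1859 = 3.4653 kW

COP = 3.1859, W = 3.4653 kW


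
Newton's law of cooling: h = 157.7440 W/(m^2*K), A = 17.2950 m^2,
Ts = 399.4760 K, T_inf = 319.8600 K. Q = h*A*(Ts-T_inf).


dT = 79.6160 K
Q = 157.7440 * 17.2950 * 79.6160 = 217206.9763 W

217206.9763 W


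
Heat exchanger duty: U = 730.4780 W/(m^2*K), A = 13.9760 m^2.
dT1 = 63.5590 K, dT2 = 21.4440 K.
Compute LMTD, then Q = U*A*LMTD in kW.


LMTD = 38.7612 K
Q = 730.4780 * 13.9760 * 38.7612 = 395719.6578 W = 395.7197 kW

395.7197 kW


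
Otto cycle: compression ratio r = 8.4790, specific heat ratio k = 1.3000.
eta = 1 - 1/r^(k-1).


r^(k-1) = 1.8989
eta = 1 - 1/1.8989 = 0.4734 = 47.3381%

47.3381%


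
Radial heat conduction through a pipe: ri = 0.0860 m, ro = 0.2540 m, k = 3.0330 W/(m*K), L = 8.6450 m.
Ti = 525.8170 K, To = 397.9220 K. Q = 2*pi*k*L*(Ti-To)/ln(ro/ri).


dT = 127.8950 K
ln(ro/ri) = 1.0830
Q = 2*pi*3.0330*8.6450*127.8950 / 1.0830 = 19455.7336 W

19455.7336 W


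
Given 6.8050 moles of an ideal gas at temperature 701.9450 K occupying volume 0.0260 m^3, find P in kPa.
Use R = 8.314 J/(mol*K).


P = nRT/V = 6.8050 * 8.314 * 701.9450 / 0.0260
= 39713.7808 / 0.0260 = 1527453.1084 Pa = 1527.4531 kPa

1527.4531 kPa


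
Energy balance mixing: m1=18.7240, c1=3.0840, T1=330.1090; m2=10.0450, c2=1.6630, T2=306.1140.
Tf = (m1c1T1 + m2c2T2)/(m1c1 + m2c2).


num = 24175.6673
den = 74.4497
Tf = 324.7251 K

324.7251 K


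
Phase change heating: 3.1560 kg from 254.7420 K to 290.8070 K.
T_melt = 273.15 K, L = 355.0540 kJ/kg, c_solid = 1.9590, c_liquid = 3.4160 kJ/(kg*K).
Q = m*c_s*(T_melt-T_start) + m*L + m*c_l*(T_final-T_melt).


Q1 (sensible, solid) = 3.1560 * 1.9590 * 18.4080 = 113.8094 kJ
Q2 (latent) = 3.1560 * 355.0540 = 1120.5504 kJ
Q3 (sensible, liquid) = 3.1560 * 3.4160 * 17.6570 = 190.3583 kJ
Q_total = 1424.7181 kJ

1424.7181 kJ


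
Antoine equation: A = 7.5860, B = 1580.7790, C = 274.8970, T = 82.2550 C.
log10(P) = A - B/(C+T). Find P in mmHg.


C+T = 357.1520
B/(C+T) = 4.4261
log10(P) = 7.5860 - 4.4261 = 3.1599
P = 10^3.1599 = 1445.2138 mmHg

1445.2138 mmHg


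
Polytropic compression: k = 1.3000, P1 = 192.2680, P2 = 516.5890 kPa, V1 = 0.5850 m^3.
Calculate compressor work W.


(k-1)/k = 0.2308
(P2/P1)^exp = 1.2562
W = 4.3333 * 192.2680 * 0.5850 * (1.2562 - 1) = 124.8663 kJ

124.8663 kJ


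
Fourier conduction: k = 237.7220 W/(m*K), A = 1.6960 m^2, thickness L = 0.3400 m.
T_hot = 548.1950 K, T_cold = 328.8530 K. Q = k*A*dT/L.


dT = 219.3420 K
Q = 237.7220 * 1.6960 * 219.3420 / 0.3400 = 260098.6544 W

260098.6544 W


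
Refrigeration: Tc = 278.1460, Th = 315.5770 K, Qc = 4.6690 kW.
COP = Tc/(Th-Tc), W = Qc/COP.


COP = 278.1460 / 37.4310 = 7.4309
W = 4.6690 / 7.4309 = 0.6283 kW

COP = 7.4309, W = 0.6283 kW


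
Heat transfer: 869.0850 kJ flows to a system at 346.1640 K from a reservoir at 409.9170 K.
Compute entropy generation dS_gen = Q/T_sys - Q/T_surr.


dS_sys = 869.0850/346.1640 = 2.5106 kJ/K
dS_surr = -869.0850/409.9170 = -2.1201 kJ/K
dS_gen = 2.5106 - 2.1201 = 0.3905 kJ/K (irreversible)

dS_gen = 0.3905 kJ/K, irreversible


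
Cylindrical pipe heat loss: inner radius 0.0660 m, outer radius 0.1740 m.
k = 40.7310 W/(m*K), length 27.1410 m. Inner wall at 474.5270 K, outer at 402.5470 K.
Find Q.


dT = 71.9800 K
ln(ro/ri) = 0.9694
Q = 2*pi*40.7310*27.1410*71.9800 / 0.9694 = 515750.1506 W

515750.1506 W


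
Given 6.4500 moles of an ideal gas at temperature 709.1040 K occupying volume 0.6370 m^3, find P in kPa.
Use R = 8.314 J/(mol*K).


P = nRT/V = 6.4500 * 8.314 * 709.1040 / 0.6370
= 38025.9147 / 0.6370 = 59695.3135 Pa = 59.6953 kPa

59.6953 kPa


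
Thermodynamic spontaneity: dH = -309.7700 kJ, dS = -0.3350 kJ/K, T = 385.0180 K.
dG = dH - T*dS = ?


T*dS = 385.0180 * -0.3350 = -128.9810 kJ
dG = -309.7700 + 128.9810 = -180.7890 kJ (spontaneous)

dG = -180.7890 kJ, spontaneous


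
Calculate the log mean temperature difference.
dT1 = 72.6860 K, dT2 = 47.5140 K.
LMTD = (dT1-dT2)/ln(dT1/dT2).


dT1/dT2 = 1.5298
ln(dT1/dT2) = 0.4251
LMTD = 25.1720 / 0.4251 = 59.2109 K

59.2109 K


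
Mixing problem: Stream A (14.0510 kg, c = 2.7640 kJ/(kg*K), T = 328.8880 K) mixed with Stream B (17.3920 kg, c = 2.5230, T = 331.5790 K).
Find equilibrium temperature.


num = 27322.7032
den = 82.7170
Tf = 330.3155 K

330.3155 K


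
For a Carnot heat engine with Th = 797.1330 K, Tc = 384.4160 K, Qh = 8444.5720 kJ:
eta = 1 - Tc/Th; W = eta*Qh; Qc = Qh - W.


eta = 1 - 384.4160/797.1330 = 0.5178
W = 0.5178 * 8444.5720 = 4372.1919 kJ
Qc = 8444.5720 - 4372.1919 = 4072.3801 kJ

eta = 51.7752%, W = 4372.1919 kJ, Qc = 4072.3801 kJ


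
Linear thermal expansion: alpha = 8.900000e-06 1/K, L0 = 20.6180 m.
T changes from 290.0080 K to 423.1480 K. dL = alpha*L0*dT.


dT = 133.1400 K
dL = 8.900000e-06 * 20.6180 * 133.1400 = 0.024431 m
L_final = 20.642431 m

dL = 0.024431 m


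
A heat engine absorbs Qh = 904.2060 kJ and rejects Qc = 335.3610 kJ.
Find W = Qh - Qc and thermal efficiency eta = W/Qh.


W = 904.2060 - 335.3610 = 568.8450 kJ
eta = 568.8450 / 904.2060 = 0.6291 = 62.9110%

W = 568.8450 kJ, eta = 62.9110%


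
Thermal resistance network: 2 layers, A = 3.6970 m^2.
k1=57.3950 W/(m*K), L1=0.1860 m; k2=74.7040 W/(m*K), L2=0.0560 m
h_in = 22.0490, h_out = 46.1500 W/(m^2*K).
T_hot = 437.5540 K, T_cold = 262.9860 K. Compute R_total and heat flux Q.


R_conv_in = 1/(22.0490*3.6970) = 0.0123
R_1 = 0.1860/(57.3950*3.6970) = 0.0009
R_2 = 0.0560/(74.7040*3.6970) = 0.0002
R_conv_out = 1/(46.1500*3.6970) = 0.0059
R_total = 0.0192 K/W
Q = 174.5680 / 0.0192 = 9088.2514 W

R_total = 0.0192 K/W, Q = 9088.2514 W


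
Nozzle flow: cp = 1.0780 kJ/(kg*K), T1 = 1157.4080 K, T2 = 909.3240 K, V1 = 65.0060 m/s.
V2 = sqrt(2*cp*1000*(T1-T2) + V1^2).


dT = 248.0840 K
2*cp*1000*dT = 534869.1040
V1^2 = 4225.7800
V2 = sqrt(539094.8840) = 734.2308 m/s

734.2308 m/s


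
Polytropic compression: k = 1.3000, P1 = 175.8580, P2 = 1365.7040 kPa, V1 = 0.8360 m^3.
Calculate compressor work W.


(k-1)/k = 0.2308
(P2/P1)^exp = 1.6048
W = 4.3333 * 175.8580 * 0.8360 * (1.6048 - 1) = 385.3231 kJ

385.3231 kJ


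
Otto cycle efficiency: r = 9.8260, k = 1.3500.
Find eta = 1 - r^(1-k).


r^(k-1) = 2.2250
eta = 1 - 1/2.2250 = 0.5506 = 55.0564%

55.0564%


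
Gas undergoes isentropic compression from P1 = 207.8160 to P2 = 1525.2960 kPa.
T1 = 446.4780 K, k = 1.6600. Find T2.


(k-1)/k = 0.3976
(P2/P1)^exp = 2.2089
T2 = 446.4780 * 2.2089 = 986.2435 K

986.2435 K


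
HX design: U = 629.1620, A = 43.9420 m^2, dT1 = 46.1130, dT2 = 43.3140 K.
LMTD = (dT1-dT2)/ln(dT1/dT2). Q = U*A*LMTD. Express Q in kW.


LMTD = 44.6989 K
Q = 629.1620 * 43.9420 * 44.6989 = 1235774.1087 W = 1235.7741 kW

1235.7741 kW


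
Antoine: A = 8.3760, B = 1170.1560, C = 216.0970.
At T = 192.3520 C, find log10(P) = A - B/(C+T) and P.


C+T = 408.4490
B/(C+T) = 2.8649
log10(P) = 8.3760 - 2.8649 = 5.5111
P = 10^5.5111 = 324431.7558 mmHg

324431.7558 mmHg


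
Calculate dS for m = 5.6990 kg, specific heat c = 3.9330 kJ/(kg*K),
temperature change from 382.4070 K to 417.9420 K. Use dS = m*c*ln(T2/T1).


T2/T1 = 1.0929
ln(T2/T1) = 0.0889
dS = 5.6990 * 3.9330 * 0.0889 = 1.9917 kJ/K

1.9917 kJ/K


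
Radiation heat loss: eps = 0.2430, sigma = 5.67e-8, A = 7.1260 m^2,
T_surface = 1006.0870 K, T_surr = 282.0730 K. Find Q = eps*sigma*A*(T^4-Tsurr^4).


T^4 = 1.0246e+12
Tsurr^4 = 6.3306e+09
Q = 0.2430 * 5.67e-8 * 7.1260 * 1.0182e+12 = 99973.6523 W

99973.6523 W


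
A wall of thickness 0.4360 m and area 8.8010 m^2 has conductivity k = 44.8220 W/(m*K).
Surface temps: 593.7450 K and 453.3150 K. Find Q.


dT = 140.4300 K
Q = 44.8220 * 8.8010 * 140.4300 / 0.4360 = 127056.4330 W

127056.4330 W


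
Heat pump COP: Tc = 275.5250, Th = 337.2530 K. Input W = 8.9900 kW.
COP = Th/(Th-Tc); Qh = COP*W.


COP = 337.2530 / 61.7280 = 5.4635
Qh = 5.4635 * 8.9900 = 49.1172 kW

COP = 5.4635, Qh = 49.1172 kW


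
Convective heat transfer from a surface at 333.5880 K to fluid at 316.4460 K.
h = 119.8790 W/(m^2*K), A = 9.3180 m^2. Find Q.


dT = 17.1420 K
Q = 119.8790 * 9.3180 * 17.1420 = 19148.1715 W

19148.1715 W


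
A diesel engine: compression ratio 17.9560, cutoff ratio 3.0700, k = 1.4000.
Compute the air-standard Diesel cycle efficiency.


r^(k-1) = 3.1746
rc^k = 4.8083
eta = 0.5860 = 58.6046%

58.6046%


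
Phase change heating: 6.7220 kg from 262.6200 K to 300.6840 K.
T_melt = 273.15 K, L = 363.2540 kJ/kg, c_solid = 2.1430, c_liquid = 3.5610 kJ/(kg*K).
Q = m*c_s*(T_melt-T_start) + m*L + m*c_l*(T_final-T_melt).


Q1 (sensible, solid) = 6.7220 * 2.1430 * 10.5300 = 151.6872 kJ
Q2 (latent) = 6.7220 * 363.2540 = 2441.7934 kJ
Q3 (sensible, liquid) = 6.7220 * 3.5610 * 27.5340 = 659.0825 kJ
Q_total = 3252.5631 kJ

3252.5631 kJ


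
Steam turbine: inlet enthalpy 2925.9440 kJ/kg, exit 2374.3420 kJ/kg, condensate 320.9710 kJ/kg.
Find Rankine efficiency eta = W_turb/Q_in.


W = 551.6020 kJ/kg
Q_in = 2604.9730 kJ/kg
eta = 0.2117 = 21.1750%

eta = 21.1750%


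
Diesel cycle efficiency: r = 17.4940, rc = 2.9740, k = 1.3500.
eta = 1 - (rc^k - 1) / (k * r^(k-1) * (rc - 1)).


r^(k-1) = 2.7228
rc^k = 4.3552
eta = 0.5376 = 53.7588%

53.7588%


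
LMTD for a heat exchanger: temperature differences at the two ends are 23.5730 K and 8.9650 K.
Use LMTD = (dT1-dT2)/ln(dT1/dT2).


dT1/dT2 = 2.6294
ln(dT1/dT2) = 0.9668
LMTD = 14.6080 / 0.9668 = 15.1100 K

15.1100 K


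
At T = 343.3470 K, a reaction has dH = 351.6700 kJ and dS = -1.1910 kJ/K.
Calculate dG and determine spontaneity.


T*dS = 343.3470 * -1.1910 = -408.9263 kJ
dG = 351.6700 + 408.9263 = 760.5963 kJ (non-spontaneous)

dG = 760.5963 kJ, non-spontaneous


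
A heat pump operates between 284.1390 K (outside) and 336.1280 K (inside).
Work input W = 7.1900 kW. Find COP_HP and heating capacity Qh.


COP = 336.1280 / 51.9890 = 6.4654
Qh = 6.4654 * 7.1900 = 46.4860 kW

COP = 6.4654, Qh = 46.4860 kW


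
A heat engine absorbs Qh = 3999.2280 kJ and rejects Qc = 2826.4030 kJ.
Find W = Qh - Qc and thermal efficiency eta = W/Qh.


W = 3999.2280 - 2826.4030 = 1172.8250 kJ
eta = 1172.8250 / 3999.2280 = 0.2933 = 29.3263%

W = 1172.8250 kJ, eta = 29.3263%


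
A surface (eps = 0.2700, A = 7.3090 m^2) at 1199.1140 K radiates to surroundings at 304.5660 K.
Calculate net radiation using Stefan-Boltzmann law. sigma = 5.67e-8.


T^4 = 2.0675e+12
Tsurr^4 = 8.6045e+09
Q = 0.2700 * 5.67e-8 * 7.3090 * 2.0589e+12 = 230375.0539 W

230375.0539 W


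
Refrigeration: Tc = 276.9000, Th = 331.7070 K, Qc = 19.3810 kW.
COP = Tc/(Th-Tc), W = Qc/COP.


COP = 276.9000 / 54.8070 = 5.0523
W = 19.3810 / 5.0523 = 3.8361 kW

COP = 5.0523, W = 3.8361 kW


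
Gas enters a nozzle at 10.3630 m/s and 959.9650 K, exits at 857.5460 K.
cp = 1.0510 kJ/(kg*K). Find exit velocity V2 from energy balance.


dT = 102.4190 K
2*cp*1000*dT = 215284.7380
V1^2 = 107.3918
V2 = sqrt(215392.1298) = 464.1036 m/s

464.1036 m/s


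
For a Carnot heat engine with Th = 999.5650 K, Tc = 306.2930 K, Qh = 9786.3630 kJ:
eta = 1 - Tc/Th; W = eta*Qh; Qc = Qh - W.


eta = 1 - 306.2930/999.5650 = 0.6936
W = 0.6936 * 9786.3630 = 6787.5640 kJ
Qc = 9786.3630 - 6787.5640 = 2998.7990 kJ

eta = 69.3574%, W = 6787.5640 kJ, Qc = 2998.7990 kJ


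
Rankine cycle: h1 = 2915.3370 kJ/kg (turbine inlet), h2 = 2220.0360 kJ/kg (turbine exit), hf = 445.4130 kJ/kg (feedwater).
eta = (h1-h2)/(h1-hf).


W = 695.3010 kJ/kg
Q_in = 2469.9240 kJ/kg
eta = 0.2815 = 28.1507%

eta = 28.1507%


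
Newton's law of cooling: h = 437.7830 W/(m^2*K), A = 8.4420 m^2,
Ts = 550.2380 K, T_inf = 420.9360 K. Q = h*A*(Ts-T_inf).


dT = 129.3020 K
Q = 437.7830 * 8.4420 * 129.3020 = 477869.6878 W

477869.6878 W


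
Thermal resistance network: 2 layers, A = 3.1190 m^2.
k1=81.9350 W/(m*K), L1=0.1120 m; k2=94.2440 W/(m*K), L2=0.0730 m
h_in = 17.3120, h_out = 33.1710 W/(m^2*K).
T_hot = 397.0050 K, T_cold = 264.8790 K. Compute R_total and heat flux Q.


R_conv_in = 1/(17.3120*3.1190) = 0.0185
R_1 = 0.1120/(81.9350*3.1190) = 0.0004
R_2 = 0.0730/(94.2440*3.1190) = 0.0002
R_conv_out = 1/(33.1710*3.1190) = 0.0097
R_total = 0.0289 K/W
Q = 132.1260 / 0.0289 = 4576.2692 W

R_total = 0.0289 K/W, Q = 4576.2692 W


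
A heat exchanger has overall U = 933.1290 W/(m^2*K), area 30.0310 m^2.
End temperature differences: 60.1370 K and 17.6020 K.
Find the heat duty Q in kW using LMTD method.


LMTD = 34.6203 K
Q = 933.1290 * 30.0310 * 34.6203 = 970158.9536 W = 970.1590 kW

970.1590 kW


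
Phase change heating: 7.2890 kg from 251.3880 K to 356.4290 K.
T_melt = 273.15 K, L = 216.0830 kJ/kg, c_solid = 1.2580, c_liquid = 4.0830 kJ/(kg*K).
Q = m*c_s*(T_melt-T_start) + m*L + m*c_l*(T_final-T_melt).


Q1 (sensible, solid) = 7.2890 * 1.2580 * 21.7620 = 199.5480 kJ
Q2 (latent) = 7.2890 * 216.0830 = 1575.0290 kJ
Q3 (sensible, liquid) = 7.2890 * 4.0830 * 83.2790 = 2478.4652 kJ
Q_total = 4253.0422 kJ

4253.0422 kJ


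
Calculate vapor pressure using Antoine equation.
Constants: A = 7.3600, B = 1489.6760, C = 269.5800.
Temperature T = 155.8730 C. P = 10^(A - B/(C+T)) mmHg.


C+T = 425.4530
B/(C+T) = 3.5014
log10(P) = 7.3600 - 3.5014 = 3.8586
P = 10^3.8586 = 7221.2448 mmHg

7221.2448 mmHg


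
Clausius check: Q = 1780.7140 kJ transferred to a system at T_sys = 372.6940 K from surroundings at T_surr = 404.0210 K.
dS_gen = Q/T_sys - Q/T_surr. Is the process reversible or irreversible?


dS_sys = 1780.7140/372.6940 = 4.7780 kJ/K
dS_surr = -1780.7140/404.0210 = -4.4075 kJ/K
dS_gen = 4.7780 - 4.4075 = 0.3705 kJ/K (irreversible)

dS_gen = 0.3705 kJ/K, irreversible
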